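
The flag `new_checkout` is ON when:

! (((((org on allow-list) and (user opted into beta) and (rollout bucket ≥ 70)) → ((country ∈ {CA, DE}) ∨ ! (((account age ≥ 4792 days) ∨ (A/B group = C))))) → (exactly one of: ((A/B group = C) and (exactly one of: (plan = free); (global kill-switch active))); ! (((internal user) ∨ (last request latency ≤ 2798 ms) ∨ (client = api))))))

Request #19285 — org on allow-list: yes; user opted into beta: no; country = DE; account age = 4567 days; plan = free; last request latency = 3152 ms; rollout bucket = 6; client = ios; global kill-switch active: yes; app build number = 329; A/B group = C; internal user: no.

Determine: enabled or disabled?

Atomic conditions:
  org on allow-list: yes → true
  user opted into beta: no → false
  rollout bucket ≥ 70: 6 ≥ 70 is false
  country ∈ {CA, DE}: DE is in the set → true
  account age ≥ 4792 days: 4567 ≥ 4792 is false
  A/B group = C: C == C is true
  plan = free: free == free is true
  global kill-switch active: yes → true
  internal user: no → false
  last request latency ≤ 2798 ms: 3152 ≤ 2798 is false
  client = api: ios == api is false
Combine:
[1.1.1] true AND false AND false = false
[1.1.2.2.1] false OR true = true
[1.1.2.2] NOT true = false
[1.1.2] true OR false = true
[1.1] false → true (antecedent false ⇒ implication holds) = true
[1.2.1.2] exactly-one(true, true) = false
[1.2.1] true AND false = false
[1.2.2.1] false OR false OR false = false
[1.2.2] NOT false = true
[1.2] exactly-one(false, true) = true
[1] true → true = true
[root] NOT true = false
Overall: false → disabled

Disabled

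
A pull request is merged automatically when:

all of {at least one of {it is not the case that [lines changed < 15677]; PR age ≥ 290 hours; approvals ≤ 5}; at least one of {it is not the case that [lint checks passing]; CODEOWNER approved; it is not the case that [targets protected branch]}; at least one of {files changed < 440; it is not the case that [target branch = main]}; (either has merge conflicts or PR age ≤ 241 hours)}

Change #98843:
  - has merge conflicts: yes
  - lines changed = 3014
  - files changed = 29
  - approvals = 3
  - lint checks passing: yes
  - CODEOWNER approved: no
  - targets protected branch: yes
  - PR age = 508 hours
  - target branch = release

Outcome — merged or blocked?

Blocked

Atomic conditions:
  lines changed < 15677: 3014 < 15677 is true
  PR age ≥ 290 hours: 508 ≥ 290 is true
  approvals ≤ 5: 3 ≤ 5 is true
  lint checks passing: yes → true
  CODEOWNER approved: no → false
  targets protected branch: yes → true
  files changed < 440: 29 < 440 is true
  target branch = main: release == main is false
  has merge conflicts: yes → true
  PR age ≤ 241 hours: 508 ≤ 241 is false
Combine:
[1.1] NOT true = false
[1] false OR true OR true = true
[2.1] NOT true = false
[2.3] NOT true = false
[2] false OR false OR false = false
[3.2] NOT false = true
[3] true OR true = true
[4] true OR false = true
[root] true AND false AND true AND true = false
Overall: false → blocked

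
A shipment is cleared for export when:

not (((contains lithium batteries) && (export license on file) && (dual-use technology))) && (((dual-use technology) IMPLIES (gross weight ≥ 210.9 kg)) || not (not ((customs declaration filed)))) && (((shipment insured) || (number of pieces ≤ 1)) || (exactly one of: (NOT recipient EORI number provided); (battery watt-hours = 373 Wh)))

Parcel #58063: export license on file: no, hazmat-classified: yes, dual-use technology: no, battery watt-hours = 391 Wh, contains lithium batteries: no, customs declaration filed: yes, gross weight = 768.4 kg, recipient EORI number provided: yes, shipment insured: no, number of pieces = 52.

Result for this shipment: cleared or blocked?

Blocked

Atomic conditions:
  contains lithium batteries: no → false
  export license on file: no → false
  dual-use technology: no → false
  gross weight ≥ 210.9 kg: 768.4 ≥ 210.9 is true
  customs declaration filed: yes → true
  shipment insured: no → false
  number of pieces ≤ 1: 52 ≤ 1 is false
  NOT recipient EORI number provided: yes → false
  battery watt-hours = 373 Wh: 391 == 373 is false
Combine:
[1.1] false AND false AND false = false
[1] NOT false = true
[2.1] false → true (antecedent false ⇒ implication holds) = true
[2.2.1] NOT true = false
[2.2] NOT false = true
[2] true OR true = true
[3.1] false OR false = false
[3.2] exactly-one(false, false) = false
[3] false OR false = false
[root] true AND true AND false = false
Overall: false → blocked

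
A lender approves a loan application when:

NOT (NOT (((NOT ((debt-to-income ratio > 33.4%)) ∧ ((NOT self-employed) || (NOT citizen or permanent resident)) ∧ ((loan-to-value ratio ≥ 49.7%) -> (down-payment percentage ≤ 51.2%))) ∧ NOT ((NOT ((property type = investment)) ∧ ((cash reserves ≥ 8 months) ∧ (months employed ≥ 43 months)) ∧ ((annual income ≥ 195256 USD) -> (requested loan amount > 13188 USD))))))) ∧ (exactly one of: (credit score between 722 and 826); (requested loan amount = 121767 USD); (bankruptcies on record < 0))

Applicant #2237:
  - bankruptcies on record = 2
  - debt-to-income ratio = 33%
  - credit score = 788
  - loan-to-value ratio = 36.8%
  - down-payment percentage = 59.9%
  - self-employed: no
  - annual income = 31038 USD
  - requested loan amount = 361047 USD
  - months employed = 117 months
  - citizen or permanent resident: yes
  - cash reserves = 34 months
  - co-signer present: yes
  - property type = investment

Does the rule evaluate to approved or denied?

Approved

Atomic conditions:
  debt-to-income ratio > 33.4%: 33 > 33.4 is false
  NOT self-employed: no → true
  NOT citizen or permanent resident: yes → false
  loan-to-value ratio ≥ 49.7%: 36.8 ≥ 49.7 is false
  down-payment percentage ≤ 51.2%: 59.9 ≤ 51.2 is false
  property type = investment: investment == investment is true
  cash reserves ≥ 8 months: 34 ≥ 8 is true
  months employed ≥ 43 months: 117 ≥ 43 is true
  annual income ≥ 195256 USD: 31038 ≥ 195256 is false
  requested loan amount > 13188 USD: 361047 > 13188 is true
  credit score between 722 and 826: 788 in [722, 826] is true
  requested loan amount = 121767 USD: 361047 == 121767 is false
  bankruptcies on record < 0: 2 < 0 is false
Combine:
[1.1.1.1.1] NOT false = true
[1.1.1.1.2] true OR false = true
[1.1.1.1.3] false → false (antecedent false ⇒ implication holds) = true
[1.1.1.1] true AND true AND true = true
[1.1.1.2.1.1] NOT true = false
[1.1.1.2.1.2] true AND true = true
[1.1.1.2.1.3] false → true (antecedent false ⇒ implication holds) = true
[1.1.1.2.1] false AND true AND true = false
[1.1.1.2] NOT false = true
[1.1.1] true AND true = true
[1.1] NOT true = false
[1] NOT false = true
[2] exactly-one(true, false, false) = true
[root] true AND true = true
Overall: true → approved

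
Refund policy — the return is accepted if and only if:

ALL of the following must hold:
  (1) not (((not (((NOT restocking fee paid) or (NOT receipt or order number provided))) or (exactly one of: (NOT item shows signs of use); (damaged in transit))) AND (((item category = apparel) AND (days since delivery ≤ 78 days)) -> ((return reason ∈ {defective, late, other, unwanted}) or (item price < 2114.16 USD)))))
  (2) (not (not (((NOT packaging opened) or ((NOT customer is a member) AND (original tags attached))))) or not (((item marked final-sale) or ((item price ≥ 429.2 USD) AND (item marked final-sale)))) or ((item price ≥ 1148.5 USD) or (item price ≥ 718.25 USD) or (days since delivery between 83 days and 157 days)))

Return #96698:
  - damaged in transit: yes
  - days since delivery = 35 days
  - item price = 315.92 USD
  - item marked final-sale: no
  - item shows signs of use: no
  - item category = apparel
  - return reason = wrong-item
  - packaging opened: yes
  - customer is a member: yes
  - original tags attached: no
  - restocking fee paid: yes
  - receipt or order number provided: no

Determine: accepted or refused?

Accepted

Atomic conditions:
  NOT restocking fee paid: yes → false
  NOT receipt or order number provided: no → true
  NOT item shows signs of use: no → true
  damaged in transit: yes → true
  item category = apparel: apparel == apparel is true
  days since delivery ≤ 78 days: 35 ≤ 78 is true
  return reason ∈ {defective, late, other, unwanted}: wrong-item is not in the set → false
  item price < 2114.16 USD: 315.92 < 2114.16 is true
  NOT packaging opened: yes → false
  NOT customer is a member: yes → false
  original tags attached: no → false
  item marked final-sale: no → false
  item price ≥ 429.2 USD: 315.92 ≥ 429.2 is false
  item price ≥ 1148.5 USD: 315.92 ≥ 1148.5 is false
  item price ≥ 718.25 USD: 315.92 ≥ 718.25 is false
  days since delivery between 83 days and 157 days: 35 in [83, 157] is false
Combine:
[1.1.1.1.1] false OR true = true
[1.1.1.1] NOT true = false
[1.1.1.2] exactly-one(true, true) = false
[1.1.1] false OR false = false
[1.1.2.1] true AND true = true
[1.1.2.2] false OR true = true
[1.1.2] true → true = true
[1.1] false AND true = false
[1] NOT false = true
[2.1.1.1.2] false AND false = false
[2.1.1.1] false OR false = false
[2.1.1] NOT false = true
[2.1] NOT true = false
[2.2.1.2] false AND false = false
[2.2.1] false OR false = false
[2.2] NOT false = true
[2.3] false OR false OR false = false
[2] false OR true OR false = true
[root] true AND true = true
Overall: true → accepted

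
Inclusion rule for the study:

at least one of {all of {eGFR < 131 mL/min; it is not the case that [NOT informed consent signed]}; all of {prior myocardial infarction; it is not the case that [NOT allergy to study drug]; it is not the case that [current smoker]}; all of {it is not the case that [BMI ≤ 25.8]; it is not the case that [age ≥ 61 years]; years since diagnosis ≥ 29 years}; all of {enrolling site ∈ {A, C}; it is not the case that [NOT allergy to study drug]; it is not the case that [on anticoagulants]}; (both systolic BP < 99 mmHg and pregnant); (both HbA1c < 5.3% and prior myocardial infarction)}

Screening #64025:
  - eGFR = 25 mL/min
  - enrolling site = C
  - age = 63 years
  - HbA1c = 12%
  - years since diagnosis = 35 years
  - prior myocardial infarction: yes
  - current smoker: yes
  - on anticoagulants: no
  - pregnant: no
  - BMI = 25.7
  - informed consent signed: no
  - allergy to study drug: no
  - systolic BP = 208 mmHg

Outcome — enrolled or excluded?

Atomic conditions:
  eGFR < 131 mL/min: 25 < 131 is true
  NOT informed consent signed: no → true
  prior myocardial infarction: yes → true
  NOT allergy to study drug: no → true
  current smoker: yes → true
  BMI ≤ 25.8: 25.7 ≤ 25.8 is true
  age ≥ 61 years: 63 ≥ 61 is true
  years since diagnosis ≥ 29 years: 35 ≥ 29 is true
  enrolling site ∈ {A, C}: C is in the set → true
  on anticoagulants: no → false
  systolic BP < 99 mmHg: 208 < 99 is false
  pregnant: no → false
  HbA1c < 5.3%: 12 < 5.3 is false
Combine:
[1.2] NOT true = false
[1] true AND false = false
[2.2] NOT true = false
[2.3] NOT true = false
[2] true AND false AND false = false
[3.1] NOT true = false
[3.2] NOT true = false
[3] false AND false AND true = false
[4.2] NOT true = false
[4.3] NOT false = true
[4] true AND false AND true = false
[5] false AND false = false
[6] false AND true = false
[root] false OR false OR false OR false OR false OR false = false
Overall: false → excluded

Excluded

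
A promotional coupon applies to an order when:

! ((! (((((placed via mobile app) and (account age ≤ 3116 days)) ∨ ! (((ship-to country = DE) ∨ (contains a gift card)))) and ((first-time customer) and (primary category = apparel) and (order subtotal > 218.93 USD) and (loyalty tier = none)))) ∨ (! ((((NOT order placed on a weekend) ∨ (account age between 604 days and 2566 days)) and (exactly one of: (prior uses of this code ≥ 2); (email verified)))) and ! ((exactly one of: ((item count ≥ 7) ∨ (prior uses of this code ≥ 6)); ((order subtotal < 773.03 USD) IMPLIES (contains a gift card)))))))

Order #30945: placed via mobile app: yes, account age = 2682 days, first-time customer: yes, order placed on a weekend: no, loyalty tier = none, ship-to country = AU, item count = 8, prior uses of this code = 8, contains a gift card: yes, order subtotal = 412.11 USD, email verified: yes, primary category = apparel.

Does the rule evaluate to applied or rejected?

Rejected

Atomic conditions:
  placed via mobile app: yes → true
  account age ≤ 3116 days: 2682 ≤ 3116 is true
  ship-to country = DE: AU == DE is false
  contains a gift card: yes → true
  first-time customer: yes → true
  primary category = apparel: apparel == apparel is true
  order subtotal > 218.93 USD: 412.11 > 218.93 is true
  loyalty tier = none: none == none is true
  NOT order placed on a weekend: no → true
  account age between 604 days and 2566 days: 2682 in [604, 2566] is false
  prior uses of this code ≥ 2: 8 ≥ 2 is true
  email verified: yes → true
  item count ≥ 7: 8 ≥ 7 is true
  prior uses of this code ≥ 6: 8 ≥ 6 is true
  order subtotal < 773.03 USD: 412.11 < 773.03 is true
Combine:
[1.1.1.1.1] true AND true = true
[1.1.1.1.2.1] false OR true = true
[1.1.1.1.2] NOT true = false
[1.1.1.1] true OR false = true
[1.1.1.2] true AND true AND true AND true = true
[1.1.1] true AND true = true
[1.1] NOT true = false
[1.2.1.1.1] true OR false = true
[1.2.1.1.2] exactly-one(true, true) = false
[1.2.1.1] true AND false = false
[1.2.1] NOT false = true
[1.2.2.1.1] true OR true = true
[1.2.2.1.2] true → true = true
[1.2.2.1] exactly-one(true, true) = false
[1.2.2] NOT false = true
[1.2] true AND true = true
[1] false OR true = true
[root] NOT true = false
Overall: false → rejected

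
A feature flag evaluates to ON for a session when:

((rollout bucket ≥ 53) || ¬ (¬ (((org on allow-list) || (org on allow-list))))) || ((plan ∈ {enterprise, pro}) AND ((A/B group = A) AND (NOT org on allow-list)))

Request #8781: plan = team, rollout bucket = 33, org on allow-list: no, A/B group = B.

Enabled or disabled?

Disabled

Atomic conditions:
  rollout bucket ≥ 53: 33 ≥ 53 is false
  org on allow-list: no → false
  plan ∈ {enterprise, pro}: team is not in the set → false
  A/B group = A: B == A is false
  NOT org on allow-list: no → true
Combine:
[1.2.1.1] false OR false = false
[1.2.1] NOT false = true
[1.2] NOT true = false
[1] false OR false = false
[2.2] false AND true = false
[2] false AND false = false
[root] false OR false = false
Overall: false → disabled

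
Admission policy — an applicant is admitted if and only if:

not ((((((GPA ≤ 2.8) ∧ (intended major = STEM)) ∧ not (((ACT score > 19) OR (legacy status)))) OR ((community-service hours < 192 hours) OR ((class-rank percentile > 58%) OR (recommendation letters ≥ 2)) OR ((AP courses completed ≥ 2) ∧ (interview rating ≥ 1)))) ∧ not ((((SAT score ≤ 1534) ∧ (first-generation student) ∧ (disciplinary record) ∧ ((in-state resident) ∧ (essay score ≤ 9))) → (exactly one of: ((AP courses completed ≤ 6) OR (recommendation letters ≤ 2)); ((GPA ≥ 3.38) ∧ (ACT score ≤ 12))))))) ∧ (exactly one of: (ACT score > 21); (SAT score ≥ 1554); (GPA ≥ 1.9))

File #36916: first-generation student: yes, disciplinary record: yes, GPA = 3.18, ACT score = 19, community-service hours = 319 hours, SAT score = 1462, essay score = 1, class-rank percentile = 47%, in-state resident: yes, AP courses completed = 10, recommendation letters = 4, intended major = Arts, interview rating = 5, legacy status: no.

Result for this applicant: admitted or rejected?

Atomic conditions:
  GPA ≤ 2.8: 3.18 ≤ 2.8 is false
  intended major = STEM: Arts == STEM is false
  ACT score > 19: 19 > 19 is false
  legacy status: no → false
  community-service hours < 192 hours: 319 < 192 is false
  class-rank percentile > 58%: 47 > 58 is false
  recommendation letters ≥ 2: 4 ≥ 2 is true
  AP courses completed ≥ 2: 10 ≥ 2 is true
  interview rating ≥ 1: 5 ≥ 1 is true
  SAT score ≤ 1534: 1462 ≤ 1534 is true
  first-generation student: yes → true
  disciplinary record: yes → true
  in-state resident: yes → true
  essay score ≤ 9: 1 ≤ 9 is true
  AP courses completed ≤ 6: 10 ≤ 6 is false
  recommendation letters ≤ 2: 4 ≤ 2 is false
  GPA ≥ 3.38: 3.18 ≥ 3.38 is false
  ACT score ≤ 12: 19 ≤ 12 is false
  ACT score > 21: 19 > 21 is false
  SAT score ≥ 1554: 1462 ≥ 1554 is false
  GPA ≥ 1.9: 3.18 ≥ 1.9 is true
Combine:
[1.1.1.1.1] false AND false = false
[1.1.1.1.2.1] false OR false = false
[1.1.1.1.2] NOT false = true
[1.1.1.1] false AND true = false
[1.1.1.2.2] false OR true = true
[1.1.1.2.3] true AND true = true
[1.1.1.2] false OR true OR true = true
[1.1.1] false OR true = true
[1.1.2.1.1.4] true AND true = true
[1.1.2.1.1] true AND true AND true AND true = true
[1.1.2.1.2.1] false OR false = false
[1.1.2.1.2.2] false AND false = false
[1.1.2.1.2] exactly-one(false, false) = false
[1.1.2.1] true → false = false
[1.1.2] NOT false = true
[1.1] true AND true = true
[1] NOT true = false
[2] exactly-one(false, false, true) = true
[root] false AND true = false
Overall: false → rejected

Rejected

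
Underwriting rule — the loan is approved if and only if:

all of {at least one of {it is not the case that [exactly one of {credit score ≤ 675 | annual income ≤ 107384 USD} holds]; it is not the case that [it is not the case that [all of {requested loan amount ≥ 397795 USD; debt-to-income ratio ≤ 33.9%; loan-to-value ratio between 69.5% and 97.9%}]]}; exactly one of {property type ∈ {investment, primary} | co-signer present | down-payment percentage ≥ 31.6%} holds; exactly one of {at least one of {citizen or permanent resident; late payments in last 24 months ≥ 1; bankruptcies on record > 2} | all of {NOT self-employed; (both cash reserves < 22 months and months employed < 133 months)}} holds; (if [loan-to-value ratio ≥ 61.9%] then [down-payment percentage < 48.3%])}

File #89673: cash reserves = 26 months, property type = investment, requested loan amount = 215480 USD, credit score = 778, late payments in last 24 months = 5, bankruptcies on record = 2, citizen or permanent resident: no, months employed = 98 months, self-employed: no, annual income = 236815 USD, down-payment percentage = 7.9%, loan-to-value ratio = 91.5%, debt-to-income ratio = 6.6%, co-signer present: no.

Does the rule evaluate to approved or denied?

Approved

Atomic conditions:
  credit score ≤ 675: 778 ≤ 675 is false
  annual income ≤ 107384 USD: 236815 ≤ 107384 is false
  requested loan amount ≥ 397795 USD: 215480 ≥ 397795 is false
  debt-to-income ratio ≤ 33.9%: 6.6 ≤ 33.9 is true
  loan-to-value ratio between 69.5% and 97.9%: 91.5 in [69.5, 97.9] is true
  property type ∈ {investment, primary}: investment is in the set → true
  co-signer present: no → false
  down-payment percentage ≥ 31.6%: 7.9 ≥ 31.6 is false
  citizen or permanent resident: no → false
  late payments in last 24 months ≥ 1: 5 ≥ 1 is true
  bankruptcies on record > 2: 2 > 2 is false
  NOT self-employed: no → true
  cash reserves < 22 months: 26 < 22 is false
  months employed < 133 months: 98 < 133 is true
  loan-to-value ratio ≥ 61.9%: 91.5 ≥ 61.9 is true
  down-payment percentage < 48.3%: 7.9 < 48.3 is true
Combine:
[1.1.1] exactly-one(false, false) = false
[1.1] NOT false = true
[1.2.1.1] false AND true AND true = false
[1.2.1] NOT false = true
[1.2] NOT true = false
[1] true OR false = true
[2] exactly-one(true, false, false) = true
[3.1] false OR true OR false = true
[3.2.2] false AND true = false
[3.2] true AND false = false
[3] exactly-one(true, false) = true
[4] true → true = true
[root] true AND true AND true AND true = true
Overall: true → approved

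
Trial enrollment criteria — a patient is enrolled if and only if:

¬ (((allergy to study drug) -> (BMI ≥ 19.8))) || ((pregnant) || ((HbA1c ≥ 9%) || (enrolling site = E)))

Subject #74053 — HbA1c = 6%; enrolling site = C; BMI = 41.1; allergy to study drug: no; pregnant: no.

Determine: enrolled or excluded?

Atomic conditions:
  allergy to study drug: no → false
  BMI ≥ 19.8: 41.1 ≥ 19.8 is true
  pregnant: no → false
  HbA1c ≥ 9%: 6 ≥ 9 is false
  enrolling site = E: C == E is false
Combine:
[1.1] false → true (antecedent false ⇒ implication holds) = true
[1] NOT true = false
[2.2] false OR false = false
[2] false OR false = false
[root] false OR false = false
Overall: false → excluded

Excluded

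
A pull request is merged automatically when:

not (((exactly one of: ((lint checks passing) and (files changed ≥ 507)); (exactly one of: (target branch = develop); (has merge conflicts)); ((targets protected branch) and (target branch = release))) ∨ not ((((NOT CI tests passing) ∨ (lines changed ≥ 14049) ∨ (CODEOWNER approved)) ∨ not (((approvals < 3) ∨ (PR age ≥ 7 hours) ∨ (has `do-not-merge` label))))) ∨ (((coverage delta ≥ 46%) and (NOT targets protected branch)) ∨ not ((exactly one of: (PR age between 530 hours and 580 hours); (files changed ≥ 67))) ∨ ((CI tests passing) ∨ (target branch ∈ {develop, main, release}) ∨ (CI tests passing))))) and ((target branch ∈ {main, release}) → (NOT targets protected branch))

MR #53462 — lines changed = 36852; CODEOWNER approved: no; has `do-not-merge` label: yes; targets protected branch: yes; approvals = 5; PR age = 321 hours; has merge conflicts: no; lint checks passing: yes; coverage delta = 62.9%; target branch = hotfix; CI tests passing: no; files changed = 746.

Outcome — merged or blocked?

Blocked

Atomic conditions:
  lint checks passing: yes → true
  files changed ≥ 507: 746 ≥ 507 is true
  target branch = develop: hotfix == develop is false
  has merge conflicts: no → false
  targets protected branch: yes → true
  target branch = release: hotfix == release is false
  NOT CI tests passing: no → true
  lines changed ≥ 14049: 36852 ≥ 14049 is true
  CODEOWNER approved: no → false
  approvals < 3: 5 < 3 is false
  PR age ≥ 7 hours: 321 ≥ 7 is true
  has `do-not-merge` label: yes → true
  coverage delta ≥ 46%: 62.9 ≥ 46 is true
  NOT targets protected branch: yes → false
  PR age between 530 hours and 580 hours: 321 in [530, 580] is false
  files changed ≥ 67: 746 ≥ 67 is true
  CI tests passing: no → false
  target branch ∈ {develop, main, release}: hotfix is not in the set → false
  target branch ∈ {main, release}: hotfix is not in the set → false
Combine:
[1.1.1.1] true AND true = true
[1.1.1.2] exactly-one(false, false) = false
[1.1.1.3] true AND false = false
[1.1.1] exactly-one(true, false, false) = true
[1.1.2.1.1] true OR true OR false = true
[1.1.2.1.2.1] false OR true OR true = true
[1.1.2.1.2] NOT true = false
[1.1.2.1] true OR false = true
[1.1.2] NOT true = false
[1.1.3.1] true AND false = false
[1.1.3.2.1] exactly-one(false, true) = true
[1.1.3.2] NOT true = false
[1.1.3.3] false OR false OR false = false
[1.1.3] false OR false OR false = false
[1.1] true OR false OR false = true
[1] NOT true = false
[2] false → false (antecedent false ⇒ implication holds) = true
[root] false AND true = false
Overall: false → blocked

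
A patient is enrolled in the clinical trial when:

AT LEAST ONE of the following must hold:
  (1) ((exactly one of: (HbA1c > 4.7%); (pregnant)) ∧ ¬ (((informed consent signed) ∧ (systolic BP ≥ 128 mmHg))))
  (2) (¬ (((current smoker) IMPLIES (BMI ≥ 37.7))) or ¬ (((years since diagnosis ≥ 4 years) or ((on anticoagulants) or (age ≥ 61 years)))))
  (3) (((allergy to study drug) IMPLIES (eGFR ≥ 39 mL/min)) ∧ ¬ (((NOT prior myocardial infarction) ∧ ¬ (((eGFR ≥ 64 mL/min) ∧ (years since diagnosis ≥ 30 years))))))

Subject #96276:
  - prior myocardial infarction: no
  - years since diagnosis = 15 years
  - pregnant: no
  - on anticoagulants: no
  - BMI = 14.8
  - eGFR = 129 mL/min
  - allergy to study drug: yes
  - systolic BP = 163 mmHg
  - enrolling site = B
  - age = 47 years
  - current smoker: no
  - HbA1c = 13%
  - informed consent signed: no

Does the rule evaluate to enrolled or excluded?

Atomic conditions:
  HbA1c > 4.7%: 13 > 4.7 is true
  pregnant: no → false
  informed consent signed: no → false
  systolic BP ≥ 128 mmHg: 163 ≥ 128 is true
  current smoker: no → false
  BMI ≥ 37.7: 14.8 ≥ 37.7 is false
  years since diagnosis ≥ 4 years: 15 ≥ 4 is true
  on anticoagulants: no → false
  age ≥ 61 years: 47 ≥ 61 is false
  allergy to study drug: yes → true
  eGFR ≥ 39 mL/min: 129 ≥ 39 is true
  NOT prior myocardial infarction: no → true
  eGFR ≥ 64 mL/min: 129 ≥ 64 is true
  years since diagnosis ≥ 30 years: 15 ≥ 30 is false
Combine:
[1.1] exactly-one(true, false) = true
[1.2.1] false AND true = false
[1.2] NOT false = true
[1] true AND true = true
[2.1.1] false → false (antecedent false ⇒ implication holds) = true
[2.1] NOT true = false
[2.2.1.2] false OR false = false
[2.2.1] true OR false = true
[2.2] NOT true = false
[2] false OR false = false
[3.1] true → true = true
[3.2.1.2.1] true AND false = false
[3.2.1.2] NOT false = true
[3.2.1] true AND true = true
[3.2] NOT true = false
[3] true AND false = false
[root] true OR false OR false = true
Overall: true → enrolled

Enrolled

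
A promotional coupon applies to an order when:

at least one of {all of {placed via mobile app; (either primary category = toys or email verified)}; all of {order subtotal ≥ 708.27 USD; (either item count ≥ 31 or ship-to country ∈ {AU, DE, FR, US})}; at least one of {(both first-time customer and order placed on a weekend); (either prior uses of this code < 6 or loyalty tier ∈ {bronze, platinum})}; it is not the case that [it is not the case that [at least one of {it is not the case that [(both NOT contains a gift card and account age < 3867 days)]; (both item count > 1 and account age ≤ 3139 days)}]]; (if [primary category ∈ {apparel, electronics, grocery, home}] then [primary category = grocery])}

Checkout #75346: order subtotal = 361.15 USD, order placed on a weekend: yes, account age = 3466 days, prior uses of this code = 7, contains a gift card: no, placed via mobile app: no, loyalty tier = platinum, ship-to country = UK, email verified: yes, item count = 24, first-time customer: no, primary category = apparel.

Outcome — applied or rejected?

Atomic conditions:
  placed via mobile app: no → false
  primary category = toys: apparel == toys is false
  email verified: yes → true
  order subtotal ≥ 708.27 USD: 361.15 ≥ 708.27 is false
  item count ≥ 31: 24 ≥ 31 is false
  ship-to country ∈ {AU, DE, FR, US}: UK is not in the set → false
  first-time customer: no → false
  order placed on a weekend: yes → true
  prior uses of this code < 6: 7 < 6 is false
  loyalty tier ∈ {bronze, platinum}: platinum is in the set → true
  NOT contains a gift card: no → true
  account age < 3867 days: 3466 < 3867 is true
  item count > 1: 24 > 1 is true
  account age ≤ 3139 days: 3466 ≤ 3139 is false
  primary category ∈ {apparel, electronics, grocery, home}: apparel is in the set → true
  primary category = grocery: apparel == grocery is false
Combine:
[1.2] false OR true = true
[1] false AND true = false
[2.2] false OR false = false
[2] false AND false = false
[3.1] false AND true = false
[3.2] false OR true = true
[3] false OR true = true
[4.1.1.1.1] true AND true = true
[4.1.1.1] NOT true = false
[4.1.1.2] true AND false = false
[4.1.1] false OR false = false
[4.1] NOT false = true
[4] NOT true = false
[5] true → false = false
[root] false OR false OR true OR false OR false = true
Overall: true → applied

Applied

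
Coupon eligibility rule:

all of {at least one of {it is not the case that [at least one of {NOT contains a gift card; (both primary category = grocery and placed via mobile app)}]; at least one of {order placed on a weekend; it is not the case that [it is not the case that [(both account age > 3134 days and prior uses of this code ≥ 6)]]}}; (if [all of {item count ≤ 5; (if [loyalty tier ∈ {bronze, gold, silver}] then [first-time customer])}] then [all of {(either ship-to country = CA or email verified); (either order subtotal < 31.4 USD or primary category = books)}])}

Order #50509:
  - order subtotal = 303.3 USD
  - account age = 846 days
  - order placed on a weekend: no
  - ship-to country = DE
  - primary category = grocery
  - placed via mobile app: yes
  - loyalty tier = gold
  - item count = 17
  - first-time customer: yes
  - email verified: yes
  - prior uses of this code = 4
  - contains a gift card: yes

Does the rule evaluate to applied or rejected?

Atomic conditions:
  NOT contains a gift card: yes → false
  primary category = grocery: grocery == grocery is true
  placed via mobile app: yes → true
  order placed on a weekend: no → false
  account age > 3134 days: 846 > 3134 is false
  prior uses of this code ≥ 6: 4 ≥ 6 is false
  item count ≤ 5: 17 ≤ 5 is false
  loyalty tier ∈ {bronze, gold, silver}: gold is in the set → true
  first-time customer: yes → true
  ship-to country = CA: DE == CA is false
  email verified: yes → true
  order subtotal < 31.4 USD: 303.3 < 31.4 is false
  primary category = books: grocery == books is false
Combine:
[1.1.1.2] true AND true = true
[1.1.1] false OR true = true
[1.1] NOT true = false
[1.2.2.1.1] false AND false = false
[1.2.2.1] NOT false = true
[1.2.2] NOT true = false
[1.2] false OR false = false
[1] false OR false = false
[2.1.2] true → true = true
[2.1] false AND true = false
[2.2.1] false OR true = true
[2.2.2] false OR false = false
[2.2] true AND false = false
[2] false → false (antecedent false ⇒ implication holds) = true
[root] false AND true = false
Overall: false → rejected

Rejected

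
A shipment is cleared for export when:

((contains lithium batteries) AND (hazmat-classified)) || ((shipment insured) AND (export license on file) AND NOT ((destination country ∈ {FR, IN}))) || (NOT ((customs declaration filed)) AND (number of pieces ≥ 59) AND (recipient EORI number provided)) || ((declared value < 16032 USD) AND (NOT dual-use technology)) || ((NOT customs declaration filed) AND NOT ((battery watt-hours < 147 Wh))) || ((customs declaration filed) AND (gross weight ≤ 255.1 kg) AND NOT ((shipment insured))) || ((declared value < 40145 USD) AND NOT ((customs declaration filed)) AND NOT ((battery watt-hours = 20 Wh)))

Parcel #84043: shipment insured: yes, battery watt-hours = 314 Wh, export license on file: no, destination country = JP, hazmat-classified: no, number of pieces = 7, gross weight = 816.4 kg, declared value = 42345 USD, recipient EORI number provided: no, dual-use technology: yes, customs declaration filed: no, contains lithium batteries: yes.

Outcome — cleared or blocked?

Atomic conditions:
  contains lithium batteries: yes → true
  hazmat-classified: no → false
  shipment insured: yes → true
  export license on file: no → false
  destination country ∈ {FR, IN}: JP is not in the set → false
  customs declaration filed: no → false
  number of pieces ≥ 59: 7 ≥ 59 is false
  recipient EORI number provided: no → false
  declared value < 16032 USD: 42345 < 16032 is false
  NOT dual-use technology: yes → false
  NOT customs declaration filed: no → true
  battery watt-hours < 147 Wh: 314 < 147 is false
  gross weight ≤ 255.1 kg: 816.4 ≤ 255.1 is false
  declared value < 40145 USD: 42345 < 40145 is false
  battery watt-hours = 20 Wh: 314 == 20 is false
Combine:
[1] true AND false = false
[2.3] NOT false = true
[2] true AND false AND true = false
[3.1] NOT false = true
[3] true AND false AND false = false
[4] false AND false = false
[5.2] NOT false = true
[5] true AND true = true
[6.3] NOT true = false
[6] false AND false AND false = false
[7.2] NOT false = true
[7.3] NOT false = true
[7] false AND true AND true = false
[root] false OR false OR false OR false OR true OR false OR false = true
Overall: true → cleared

Cleared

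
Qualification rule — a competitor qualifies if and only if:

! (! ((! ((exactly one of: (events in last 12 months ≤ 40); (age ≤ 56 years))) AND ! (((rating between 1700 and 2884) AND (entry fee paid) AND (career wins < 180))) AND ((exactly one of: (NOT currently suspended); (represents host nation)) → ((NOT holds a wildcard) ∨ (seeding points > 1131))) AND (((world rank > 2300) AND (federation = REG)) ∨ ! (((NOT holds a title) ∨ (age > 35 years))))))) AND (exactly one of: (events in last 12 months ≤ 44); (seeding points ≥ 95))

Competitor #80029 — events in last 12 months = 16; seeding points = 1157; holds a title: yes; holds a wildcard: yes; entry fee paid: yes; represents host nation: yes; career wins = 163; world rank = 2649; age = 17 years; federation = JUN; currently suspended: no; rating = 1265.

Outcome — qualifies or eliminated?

Eliminated

Atomic conditions:
  events in last 12 months ≤ 40: 16 ≤ 40 is true
  age ≤ 56 years: 17 ≤ 56 is true
  rating between 1700 and 2884: 1265 in [1700, 2884] is false
  entry fee paid: yes → true
  career wins < 180: 163 < 180 is true
  NOT currently suspended: no → true
  represents host nation: yes → true
  NOT holds a wildcard: yes → false
  seeding points > 1131: 1157 > 1131 is true
  world rank > 2300: 2649 > 2300 is true
  federation = REG: JUN == REG is false
  NOT holds a title: yes → false
  age > 35 years: 17 > 35 is false
  events in last 12 months ≤ 44: 16 ≤ 44 is true
  seeding points ≥ 95: 1157 ≥ 95 is true
Combine:
[1.1.1.1.1] exactly-one(true, true) = false
[1.1.1.1] NOT false = true
[1.1.1.2.1] false AND true AND true = false
[1.1.1.2] NOT false = true
[1.1.1.3.1] exactly-one(true, true) = false
[1.1.1.3.2] false OR true = true
[1.1.1.3] false → true (antecedent false ⇒ implication holds) = true
[1.1.1.4.1] true AND false = false
[1.1.1.4.2.1] false OR false = false
[1.1.1.4.2] NOT false = true
[1.1.1.4] false OR true = true
[1.1.1] true AND true AND true AND true = true
[1.1] NOT true = false
[1] NOT false = true
[2] exactly-one(true, true) = false
[root] true AND false = false
Overall: false → eliminated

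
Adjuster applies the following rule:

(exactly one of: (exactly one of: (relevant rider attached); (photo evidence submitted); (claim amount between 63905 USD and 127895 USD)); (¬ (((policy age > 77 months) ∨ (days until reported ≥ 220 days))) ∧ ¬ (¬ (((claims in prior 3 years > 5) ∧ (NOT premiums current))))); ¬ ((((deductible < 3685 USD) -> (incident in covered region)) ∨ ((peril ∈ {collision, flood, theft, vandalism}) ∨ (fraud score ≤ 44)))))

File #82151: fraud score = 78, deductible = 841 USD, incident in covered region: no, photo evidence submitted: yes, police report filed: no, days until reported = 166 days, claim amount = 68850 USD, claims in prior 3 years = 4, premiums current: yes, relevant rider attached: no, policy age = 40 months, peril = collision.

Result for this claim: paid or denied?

Denied

Atomic conditions:
  relevant rider attached: no → false
  photo evidence submitted: yes → true
  claim amount between 63905 USD and 127895 USD: 68850 in [63905, 127895] is true
  policy age > 77 months: 40 > 77 is false
  days until reported ≥ 220 days: 166 ≥ 220 is false
  claims in prior 3 years > 5: 4 > 5 is false
  NOT premiums current: yes → false
  deductible < 3685 USD: 841 < 3685 is true
  incident in covered region: no → false
  peril ∈ {collision, flood, theft, vandalism}: collision is in the set → true
  fraud score ≤ 44: 78 ≤ 44 is false
Combine:
[1] exactly-one(false, true, true) = false
[2.1.1] false OR false = false
[2.1] NOT false = true
[2.2.1.1] false AND false = false
[2.2.1] NOT false = true
[2.2] NOT true = false
[2] true AND false = false
[3.1.1] true → false = false
[3.1.2] true OR false = true
[3.1] false OR true = true
[3] NOT true = false
[root] exactly-one(false, false, false) = false
Overall: false → denied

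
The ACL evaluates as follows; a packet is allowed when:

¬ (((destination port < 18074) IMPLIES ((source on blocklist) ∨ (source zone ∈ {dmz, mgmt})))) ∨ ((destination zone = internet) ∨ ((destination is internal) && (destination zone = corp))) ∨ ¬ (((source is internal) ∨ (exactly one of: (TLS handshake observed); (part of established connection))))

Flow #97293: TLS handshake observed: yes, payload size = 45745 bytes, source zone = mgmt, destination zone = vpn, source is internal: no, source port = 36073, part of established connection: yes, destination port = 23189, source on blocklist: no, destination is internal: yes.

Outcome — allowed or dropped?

Allowed

Atomic conditions:
  destination port < 18074: 23189 < 18074 is false
  source on blocklist: no → false
  source zone ∈ {dmz, mgmt}: mgmt is in the set → true
  destination zone = internet: vpn == internet is false
  destination is internal: yes → true
  destination zone = corp: vpn == corp is false
  source is internal: no → false
  TLS handshake observed: yes → true
  part of established connection: yes → true
Combine:
[1.1.2] false OR true = true
[1.1] false → true (antecedent false ⇒ implication holds) = true
[1] NOT true = false
[2.2] true AND false = false
[2] false OR false = false
[3.1.2] exactly-one(true, true) = false
[3.1] false OR false = false
[3] NOT false = true
[root] false OR false OR true = true
Overall: true → allowed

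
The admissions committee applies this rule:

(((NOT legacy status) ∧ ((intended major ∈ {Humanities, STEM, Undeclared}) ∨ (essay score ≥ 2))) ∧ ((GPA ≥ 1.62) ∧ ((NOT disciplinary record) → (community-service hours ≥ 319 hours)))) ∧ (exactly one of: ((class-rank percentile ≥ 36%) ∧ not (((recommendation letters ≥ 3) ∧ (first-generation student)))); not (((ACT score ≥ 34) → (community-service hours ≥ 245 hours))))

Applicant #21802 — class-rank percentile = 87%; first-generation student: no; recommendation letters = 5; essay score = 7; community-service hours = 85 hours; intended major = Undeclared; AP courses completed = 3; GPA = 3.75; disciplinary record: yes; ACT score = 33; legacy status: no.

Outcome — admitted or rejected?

Atomic conditions:
  NOT legacy status: no → true
  intended major ∈ {Humanities, STEM, Undeclared}: Undeclared is in the set → true
  essay score ≥ 2: 7 ≥ 2 is true
  GPA ≥ 1.62: 3.75 ≥ 1.62 is true
  NOT disciplinary record: yes → false
  community-service hours ≥ 319 hours: 85 ≥ 319 is false
  class-rank percentile ≥ 36%: 87 ≥ 36 is true
  recommendation letters ≥ 3: 5 ≥ 3 is true
  first-generation student: no → false
  ACT score ≥ 34: 33 ≥ 34 is false
  community-service hours ≥ 245 hours: 85 ≥ 245 is false
Combine:
[1.1.2] true OR true = true
[1.1] true AND true = true
[1.2.2] false → false (antecedent false ⇒ implication holds) = true
[1.2] true AND true = true
[1] true AND true = true
[2.1.2.1] true AND false = false
[2.1.2] NOT false = true
[2.1] true AND true = true
[2.2.1] false → false (antecedent false ⇒ implication holds) = true
[2.2] NOT true = false
[2] exactly-one(true, false) = true
[root] true AND true = true
Overall: true → admitted

Admitted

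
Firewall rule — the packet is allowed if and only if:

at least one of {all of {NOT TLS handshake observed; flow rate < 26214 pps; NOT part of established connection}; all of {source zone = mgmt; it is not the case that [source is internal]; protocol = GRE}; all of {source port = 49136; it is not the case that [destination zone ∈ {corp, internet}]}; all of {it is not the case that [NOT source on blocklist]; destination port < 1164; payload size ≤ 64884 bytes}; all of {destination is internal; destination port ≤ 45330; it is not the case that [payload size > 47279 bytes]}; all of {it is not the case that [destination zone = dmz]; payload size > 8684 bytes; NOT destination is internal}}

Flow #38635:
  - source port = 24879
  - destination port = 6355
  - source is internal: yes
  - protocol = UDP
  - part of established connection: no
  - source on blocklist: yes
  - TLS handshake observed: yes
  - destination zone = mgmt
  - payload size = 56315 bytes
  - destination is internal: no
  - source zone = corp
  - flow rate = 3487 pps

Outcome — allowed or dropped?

Atomic conditions:
  NOT TLS handshake observed: yes → false
  flow rate < 26214 pps: 3487 < 26214 is true
  NOT part of established connection: no → true
  source zone = mgmt: corp == mgmt is false
  source is internal: yes → true
  protocol = GRE: UDP == GRE is false
  source port = 49136: 24879 == 49136 is false
  destination zone ∈ {corp, internet}: mgmt is not in the set → false
  NOT source on blocklist: yes → false
  destination port < 1164: 6355 < 1164 is false
  payload size ≤ 64884 bytes: 56315 ≤ 64884 is true
  destination is internal: no → false
  destination port ≤ 45330: 6355 ≤ 45330 is true
  payload size > 47279 bytes: 56315 > 47279 is true
  destination zone = dmz: mgmt == dmz is false
  payload size > 8684 bytes: 56315 > 8684 is true
  NOT destination is internal: no → true
Combine:
[1] false AND true AND true = false
[2.2] NOT true = false
[2] false AND false AND false = false
[3.2] NOT false = true
[3] false AND true = false
[4.1] NOT false = true
[4] true AND false AND true = false
[5.3] NOT true = false
[5] false AND true AND false = false
[6.1] NOT false = true
[6] true AND true AND true = true
[root] false OR false OR false OR false OR false OR true = true
Overall: true → allowed

Allowed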